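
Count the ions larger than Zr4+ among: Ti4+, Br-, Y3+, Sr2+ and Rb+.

First list Z and electron count for each: Ti4+ has 18 e⁻ (Z=22), Zr4+ has 36 e⁻ (Z=40), Y3+ has 36 e⁻ (Z=39), Sr2+ has 36 e⁻ (Z=38), Rb+ has 36 e⁻ (Z=37), Br- has 36 e⁻ (Z=35). Ti4+ < Zr4+ (same group, 1 shell fewer); Zr4+ < Y3+ (both 36 e⁻, Z=40>39); Y3+ < Sr2+ (isoelectronic, higher Z=39 is smaller); Sr2+ < Rb+ (isoelectronic, higher Z=38 is smaller); Rb+ < Br- (isoelectronic, higher Z=37 is smaller).
Placing each against Zr4+: smaller — Ti4+; larger — Y3+, Sr2+, Rb+, Br-. Count: 4.

4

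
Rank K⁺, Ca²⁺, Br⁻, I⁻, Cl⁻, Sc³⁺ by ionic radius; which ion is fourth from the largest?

Work out protons and electrons: Sc³⁺: 18 e⁻, Z=21, Ca²⁺: 18 e⁻, Z=20, K⁺: 18 e⁻, Z=19, Cl⁻: 18 e⁻, Z=17, Br⁻: 36 e⁻, Z=35, I⁻: 54 e⁻, Z=53. Sc³⁺ < Ca²⁺ (both 18 e⁻, Z=21>20); Ca²⁺ < K⁺ (both 18 e⁻, Z=20>19); K⁺ < Cl⁻ (isoelectronic, higher Z=19 is smaller); Cl⁻ < Br⁻ (same group, period 3 vs 4); Br⁻ < I⁻ (same group, 1 shell fewer).
Full ascending order: Sc³⁺ < Ca²⁺ < K⁺ < Cl⁻ < Br⁻ < I⁻. Counting from the largest, position 4 is K⁺.

K⁺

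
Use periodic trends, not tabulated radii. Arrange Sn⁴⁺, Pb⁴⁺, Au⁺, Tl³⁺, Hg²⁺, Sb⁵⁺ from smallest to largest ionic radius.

Sb⁵⁺ < Sn⁴⁺ < Pb⁴⁺ < Tl³⁺ < Hg²⁺ < Au⁺

Work out protons and electrons: Sb⁵⁺ has 46 e⁻ (Z=51), Sn⁴⁺ has 46 e⁻ (Z=50), Pb⁴⁺ has 78 e⁻ (Z=82), Tl³⁺ has 78 e⁻ (Z=81), Hg²⁺ has 78 e⁻ (Z=80), Au⁺ has 78 e⁻ (Z=79). Sb⁵⁺ < Sn⁴⁺ (isoelectronic, higher Z=51 is smaller); Sn⁴⁺ < Pb⁴⁺ (same group, period 5 vs 6); Pb⁴⁺ < Tl³⁺ (both 78 e⁻, Z=82>81); Tl³⁺ < Hg²⁺ (both 78 e⁻, Z=81>80); Hg²⁺ < Au⁺ (isoelectronic, higher Z=80 is smaller).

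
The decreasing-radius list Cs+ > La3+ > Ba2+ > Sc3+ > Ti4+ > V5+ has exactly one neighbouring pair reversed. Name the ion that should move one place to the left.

Ba2+

The pair La3+, Ba2+ is the wrong way round — La3+ and Ba2+ share 54 electrons; the higher nuclear charge on La (Z=57) contracts it more, so La3+ < Ba2+. All other adjacent pairs agree with periodic trends, so Ba2+ is the misplaced ion.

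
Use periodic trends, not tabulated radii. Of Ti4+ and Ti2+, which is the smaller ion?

Same element, different charge: the more highly charged cation has fewer electrons and a greater effective nuclear charge per electron, making Ti4+ the smallest.

Ti4+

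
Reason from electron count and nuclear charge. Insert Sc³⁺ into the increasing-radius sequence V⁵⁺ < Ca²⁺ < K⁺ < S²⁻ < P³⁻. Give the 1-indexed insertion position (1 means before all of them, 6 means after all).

2

Isoelectronic series (18 e⁻ each). Size is set by nuclear charge: more protons means a smaller ion. V⁵⁺ (Z=23), Sc³⁺ (Z=21), Ca²⁺ (Z=20), K⁺ (Z=19), S²⁻ (Z=16), P³⁻ (Z=15).
Merged order: V⁵⁺ < Sc³⁺ < Ca²⁺ < K⁺ < S²⁻ < P³⁻ — Sc³⁺ is number 2.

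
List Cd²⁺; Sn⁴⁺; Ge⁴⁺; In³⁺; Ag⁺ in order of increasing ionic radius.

Work out protons and electrons: Ge⁴⁺ (Z=32, 28 e⁻), Sn⁴⁺ (Z=50, 46 e⁻), In³⁺ (Z=49, 46 e⁻), Cd²⁺ (Z=48, 46 e⁻), Ag⁺ (Z=47, 46 e⁻). Ge⁴⁺ < Sn⁴⁺ (same group, 1 shell fewer); Sn⁴⁺ < In³⁺ (isoelectronic, higher Z=50 is smaller); In³⁺ < Cd²⁺ (isoelectronic, higher Z=49 is smaller); Cd²⁺ < Ag⁺ (both 46 e⁻, Z=48>47).

Ge⁴⁺ < Sn⁴⁺ < In³⁺ < Cd²⁺ < Ag⁺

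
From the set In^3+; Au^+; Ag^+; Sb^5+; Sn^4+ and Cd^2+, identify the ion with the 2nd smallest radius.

Sn^4+

Sb^5+: 46 e⁻, Z=51, Sn^4+: 46 e⁻, Z=50, In^3+: 46 e⁻, Z=49, Cd^2+: 46 e⁻, Z=48, Ag^+: 46 e⁻, Z=47, Au^+: 78 e⁻, Z=79. Sb^5+ < Sn^4+ (isoelectronic, higher Z=51 is smaller); Sn^4+ < In^3+ (both 46 e⁻, Z=50>49); In^3+ < Cd^2+ (isoelectronic, higher Z=49 is smaller); Cd^2+ < Ag^+ (isoelectronic, higher Z=48 is smaller); Ag^+ < Au^+ (same group, period 5 vs 6).
Ordering: Sb^5+ < Sn^4+ < In^3+ < Cd^2+ < Ag^+ < Au^+. The 2nd smallest is Sn^4+.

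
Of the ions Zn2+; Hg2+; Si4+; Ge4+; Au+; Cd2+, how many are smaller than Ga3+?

2

Si4+: 10 e⁻, Z=14, Ge4+: 28 e⁻, Z=32, Ga3+: 28 e⁻, Z=31, Zn2+: 28 e⁻, Z=30, Cd2+: 46 e⁻, Z=48, Hg2+: 78 e⁻, Z=80, Au+: 78 e⁻, Z=79. Si4+ < Ge4+ (same group, 1 shell fewer); Ge4+ < Ga3+ (isoelectronic, higher Z=32 is smaller); Ga3+ < Zn2+ (both 28 e⁻, Z=31>30); Zn2+ < Cd2+ (same group, period 4 vs 5); Cd2+ < Hg2+ (same group, 1 shell fewer); Hg2+ < Au+ (isoelectronic, higher Z=80 is smaller).
Relative to Ga3+, the ions that are smaller are Si4+, Ge4+. That's 2.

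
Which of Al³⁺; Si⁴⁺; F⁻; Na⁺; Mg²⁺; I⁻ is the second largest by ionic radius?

F⁻

Electron counts and nuclear charges: Si⁴⁺ has 10 e⁻ (Z=14), Al³⁺ has 10 e⁻ (Z=13), Mg²⁺ has 10 e⁻ (Z=12), Na⁺ has 10 e⁻ (Z=11), F⁻ has 10 e⁻ (Z=9), I⁻ has 54 e⁻ (Z=53). Si⁴⁺ < Al³⁺ (isoelectronic, higher Z=14 is smaller); Al³⁺ < Mg²⁺ (both 10 e⁻, Z=13>12); Mg²⁺ < Na⁺ (both 10 e⁻, Z=12>11); Na⁺ < F⁻ (isoelectronic, higher Z=11 is smaller); F⁻ < I⁻ (same group, 3 shells fewer).
Full ascending order: Si⁴⁺ < Al³⁺ < Mg²⁺ < Na⁺ < F⁻ < I⁻. Counting from the largest, position 2 is F⁻.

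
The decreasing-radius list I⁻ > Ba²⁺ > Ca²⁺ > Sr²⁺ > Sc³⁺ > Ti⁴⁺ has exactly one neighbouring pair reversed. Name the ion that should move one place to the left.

The pair Ca²⁺, Sr²⁺ is the wrong way round — same group and charge — period 4 sits above period 5, so Ca²⁺ is smaller. All other adjacent pairs agree with periodic trends, so Sr²⁺ is the misplaced ion.

Sr²⁺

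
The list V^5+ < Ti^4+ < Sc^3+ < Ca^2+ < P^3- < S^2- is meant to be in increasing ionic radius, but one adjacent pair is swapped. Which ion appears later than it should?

Scanning neighbour by neighbour, only P^3-/S^2- violates a trend: they are isoelectronic (18 e⁻) and S has more protons than P (16 vs 15), making S^2- smaller. That makes S^2- the one sitting a position late relative to where it belongs.

S^2-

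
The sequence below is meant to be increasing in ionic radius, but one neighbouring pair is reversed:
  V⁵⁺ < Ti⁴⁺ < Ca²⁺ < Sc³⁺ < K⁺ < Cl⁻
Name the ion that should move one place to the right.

The pair Ca²⁺, Sc³⁺ is the wrong way round — they are isoelectronic (18 e⁻) and Sc has more protons than Ca (21 vs 20), making Sc³⁺ smaller. All other adjacent pairs agree with periodic trends, so Ca²⁺ is the misplaced ion.

Ca²⁺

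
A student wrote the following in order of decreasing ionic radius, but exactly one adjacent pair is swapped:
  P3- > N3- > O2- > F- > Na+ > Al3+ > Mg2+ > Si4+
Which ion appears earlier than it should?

Scanning neighbour by neighbour, only Al3+/Mg2+ violates a trend: both have 10 electrons but Z(Al)=13 > Z(Mg)=12, so Al3+ should be the smaller of the two. That makes Al3+ the one sitting a position early relative to where it belongs.

Al3+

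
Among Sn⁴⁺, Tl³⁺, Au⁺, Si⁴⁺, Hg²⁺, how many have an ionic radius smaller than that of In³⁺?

2

Electron counts and nuclear charges: Si⁴⁺ has 10 e⁻ (Z=14), Sn⁴⁺ has 46 e⁻ (Z=50), In³⁺ has 46 e⁻ (Z=49), Tl³⁺ has 78 e⁻ (Z=81), Hg²⁺ has 78 e⁻ (Z=80), Au⁺ has 78 e⁻ (Z=79). Si⁴⁺ < Sn⁴⁺ (same group, period 3 vs 5); Sn⁴⁺ < In³⁺ (isoelectronic, higher Z=50 is smaller); In³⁺ < Tl³⁺ (same group, period 5 vs 6); Tl³⁺ < Hg²⁺ (both 78 e⁻, Z=81>80); Hg²⁺ < Au⁺ (both 78 e⁻, Z=80>79).
Relative to In³⁺, the ions that are smaller are Si⁴⁺, Sn⁴⁺. So 2 are smaller.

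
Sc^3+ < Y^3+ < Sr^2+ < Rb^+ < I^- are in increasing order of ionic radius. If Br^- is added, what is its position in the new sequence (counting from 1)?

5

First list Z and electron count for each: Sc^3+ has 18 e⁻ (Z=21), Y^3+ has 36 e⁻ (Z=39), Sr^2+ has 36 e⁻ (Z=38), Rb^+ has 36 e⁻ (Z=37), Br^- has 36 e⁻ (Z=35), I^- has 54 e⁻ (Z=53). Sc^3+ < Y^3+ (same group, period 4 vs 5); Y^3+ < Sr^2+ (isoelectronic, higher Z=39 is smaller); Sr^2+ < Rb^+ (isoelectronic, higher Z=38 is smaller); Rb^+ < Br^- (both 36 e⁻, Z=37>35); Br^- < I^- (same group, 1 shell fewer).
Putting Br^- in gives Sc^3+ < Y^3+ < Sr^2+ < Rb^+ < Br^- < I^-; it lands at slot 5.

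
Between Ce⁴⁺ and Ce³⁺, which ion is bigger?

Same element, different charge: the more highly charged cation has fewer electrons and a greater effective nuclear charge per electron, making Ce⁴⁺ the smallest.

Ce³⁺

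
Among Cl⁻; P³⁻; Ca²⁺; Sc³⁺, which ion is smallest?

These species are isoelectronic with 18 electrons. The only difference is the number of protons: Sc³⁺ (Z=21), Ca²⁺ (Z=20), Cl⁻ (Z=17), P³⁻ (Z=15). The strongest nuclear pull (Sc³⁺) gives the smallest ion.

Sc³⁺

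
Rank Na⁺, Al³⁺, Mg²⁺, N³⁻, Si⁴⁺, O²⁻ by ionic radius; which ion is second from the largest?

O²⁻

All of these have 10 electrons (isoelectronic). With the same electron cloud, the ion with the most protons pulls it in tightest. Nuclear charges: Si⁴⁺ (Z=14), Al³⁺ (Z=13), Mg²⁺ (Z=12), Na⁺ (Z=11), O²⁻ (Z=8), N³⁻ (Z=7). Highest Z is smallest.
Full ascending order: Si⁴⁺ < Al³⁺ < Mg²⁺ < Na⁺ < O²⁻ < N³⁻. Counting from the largest, position 2 is O²⁻.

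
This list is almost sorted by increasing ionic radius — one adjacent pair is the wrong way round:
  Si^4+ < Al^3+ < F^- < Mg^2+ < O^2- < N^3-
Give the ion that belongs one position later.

Compare adjacent ions: Mg^2+ and F^- share 10 electrons; the higher nuclear charge on Mg (Z=12) contracts it more, so Mg^2+ < F^- — yet in this increasing list F^- sits before Mg^2+. Nothing else is reversed, so F^- should move one place to the right.

F^-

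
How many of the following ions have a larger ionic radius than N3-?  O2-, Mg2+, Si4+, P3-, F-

First list Z and electron count for each: Si4+ (Z=14, 10 e⁻), Mg2+ (Z=12, 10 e⁻), F- (Z=9, 10 e⁻), O2- (Z=8, 10 e⁻), N3- (Z=7, 10 e⁻), P3- (Z=15, 18 e⁻). Si4+ < Mg2+ (both 10 e⁻, Z=14>12); Mg2+ < F- (both 10 e⁻, Z=12>9); F- < O2- (both 10 e⁻, Z=9>8); O2- < N3- (both 10 e⁻, Z=8>7); N3- < P3- (same group, period 2 vs 3).
Overall: Si4+ < Mg2+ < F- < O2- < N3- < P3-. N3- has 4 below it and 1 above. Count: 1.

1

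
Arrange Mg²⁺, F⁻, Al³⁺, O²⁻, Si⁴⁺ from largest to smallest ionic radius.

All of these have 10 electrons (isoelectronic). With the same electron cloud, the ion with the most protons pulls it in tightest. Nuclear charges: Si⁴⁺ (Z=14), Al³⁺ (Z=13), Mg²⁺ (Z=12), F⁻ (Z=9), O²⁻ (Z=8). Highest Z is smallest.

O²⁻ > F⁻ > Mg²⁺ > Al³⁺ > Si⁴⁺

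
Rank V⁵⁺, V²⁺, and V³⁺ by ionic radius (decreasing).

V²⁺ > V³⁺ > V⁵⁺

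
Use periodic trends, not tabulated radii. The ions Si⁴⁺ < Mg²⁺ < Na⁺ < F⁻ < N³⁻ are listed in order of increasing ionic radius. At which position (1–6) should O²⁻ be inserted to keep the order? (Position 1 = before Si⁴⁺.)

5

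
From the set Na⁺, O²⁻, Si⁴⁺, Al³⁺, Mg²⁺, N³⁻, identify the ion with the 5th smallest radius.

O²⁻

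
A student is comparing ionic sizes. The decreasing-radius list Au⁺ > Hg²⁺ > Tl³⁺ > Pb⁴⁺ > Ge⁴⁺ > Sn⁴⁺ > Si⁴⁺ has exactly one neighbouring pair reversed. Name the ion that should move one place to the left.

The pair Ge⁴⁺, Sn⁴⁺ is the wrong way round — Ge⁴⁺ and Sn⁴⁺ are in one column with the same charge; the lighter period-4 ion has one fewer shell and is smaller. All other adjacent pairs agree with periodic trends, so Sn⁴⁺ is the misplaced ion.

Sn⁴⁺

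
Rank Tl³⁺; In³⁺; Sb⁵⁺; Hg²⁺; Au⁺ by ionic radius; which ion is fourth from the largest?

In³⁺

Electron counts and nuclear charges: Sb⁵⁺ has 46 e⁻ (Z=51), In³⁺ has 46 e⁻ (Z=49), Tl³⁺ has 78 e⁻ (Z=81), Hg²⁺ has 78 e⁻ (Z=80), Au⁺ has 78 e⁻ (Z=79). Sb⁵⁺ < In³⁺ (both 46 e⁻, Z=51>49); In³⁺ < Tl³⁺ (same group, 1 shell fewer); Tl³⁺ < Hg²⁺ (isoelectronic, higher Z=81 is smaller); Hg²⁺ < Au⁺ (isoelectronic, higher Z=80 is smaller).
Full ascending order: Sb⁵⁺ < In³⁺ < Tl³⁺ < Hg²⁺ < Au⁺. Counting from the largest, position 4 is In³⁺.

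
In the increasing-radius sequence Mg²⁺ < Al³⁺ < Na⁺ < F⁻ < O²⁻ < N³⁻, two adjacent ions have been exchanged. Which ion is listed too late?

Compare adjacent ions: they are isoelectronic (10 e⁻) and Al has more protons than Mg (13 vs 12), making Al³⁺ smaller — yet in this increasing list Mg²⁺ sits before Al³⁺. Nothing else is reversed, so Al³⁺ should move one place to the left.

Al³⁺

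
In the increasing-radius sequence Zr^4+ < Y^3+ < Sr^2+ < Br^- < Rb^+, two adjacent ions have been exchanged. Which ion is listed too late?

Rb^+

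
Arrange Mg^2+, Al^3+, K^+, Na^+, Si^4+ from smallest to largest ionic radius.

Si^4+ has 10 e⁻ (Z=14), Al^3+ has 10 e⁻ (Z=13), Mg^2+ has 10 e⁻ (Z=12), Na^+ has 10 e⁻ (Z=11), K^+ has 18 e⁻ (Z=19). Si^4+ < Al^3+ (isoelectronic, higher Z=14 is smaller); Al^3+ < Mg^2+ (isoelectronic, higher Z=13 is smaller); Mg^2+ < Na^+ (both 10 e⁻, Z=12>11); Na^+ < K^+ (same group, 1 shell fewer).

Si^4+ < Al^3+ < Mg^2+ < Na^+ < K^+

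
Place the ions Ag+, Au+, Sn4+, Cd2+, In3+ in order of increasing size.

Electron counts and nuclear charges: Sn4+: 46 e⁻, Z=50, In3+: 46 e⁻, Z=49, Cd2+: 46 e⁻, Z=48, Ag+: 46 e⁻, Z=47, Au+: 78 e⁻, Z=79. Sn4+ < In3+ (isoelectronic, higher Z=50 is smaller); In3+ < Cd2+ (both 46 e⁻, Z=49>48); Cd2+ < Ag+ (both 46 e⁻, Z=48>47); Ag+ < Au+ (same group, 1 shell fewer).

Sn4+ < In3+ < Cd2+ < Ag+ < Au+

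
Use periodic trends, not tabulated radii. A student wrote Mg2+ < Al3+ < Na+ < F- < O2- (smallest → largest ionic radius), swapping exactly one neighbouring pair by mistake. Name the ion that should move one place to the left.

Al3+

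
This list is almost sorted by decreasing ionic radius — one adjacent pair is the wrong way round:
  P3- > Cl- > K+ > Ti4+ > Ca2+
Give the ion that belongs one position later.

Ti4+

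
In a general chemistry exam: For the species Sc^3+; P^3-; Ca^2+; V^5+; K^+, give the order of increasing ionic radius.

V^5+ < Sc^3+ < Ca^2+ < K^+ < P^3-

All of these have 18 electrons (isoelectronic). With the same electron cloud, the ion with the most protons pulls it in tightest. Nuclear charges: V^5+ (Z=23), Sc^3+ (Z=21), Ca^2+ (Z=20), K^+ (Z=19), P^3- (Z=15). Highest Z is smallest.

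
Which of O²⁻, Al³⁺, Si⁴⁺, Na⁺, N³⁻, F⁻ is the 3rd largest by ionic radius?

F⁻

All of these have 10 electrons (isoelectronic). With the same electron cloud, the ion with the most protons pulls it in tightest. Nuclear charges: Si⁴⁺ (Z=14), Al³⁺ (Z=13), Na⁺ (Z=11), F⁻ (Z=9), O²⁻ (Z=8), N³⁻ (Z=7). Highest Z is smallest.
So the order is Si⁴⁺ < Al³⁺ < Na⁺ < F⁻ < O²⁻ < N³⁻; the 3rd-largest ion is F⁻.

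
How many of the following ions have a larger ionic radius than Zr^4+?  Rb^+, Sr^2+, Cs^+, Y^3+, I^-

5

Tabulating Z and e⁻: Zr^4+ (Z=40, 36 e⁻), Y^3+ (Z=39, 36 e⁻), Sr^2+ (Z=38, 36 e⁻), Rb^+ (Z=37, 36 e⁻), Cs^+ (Z=55, 54 e⁻), I^- (Z=53, 54 e⁻). Zr^4+ < Y^3+ (both 36 e⁻, Z=40>39); Y^3+ < Sr^2+ (isoelectronic, higher Z=39 is smaller); Sr^2+ < Rb^+ (isoelectronic, higher Z=38 is smaller); Rb^+ < Cs^+ (same group, 1 shell fewer); Cs^+ < I^- (both 54 e⁻, Z=55>53).
Placing each against Zr^4+: smaller — none; larger — Y^3+, Sr^2+, Rb^+, Cs^+, I^-. That's 5.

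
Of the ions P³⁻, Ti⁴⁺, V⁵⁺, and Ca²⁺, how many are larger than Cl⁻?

These species are isoelectronic with 18 electrons. The only difference is the number of protons: V⁵⁺ (Z=23), Ti⁴⁺ (Z=22), Ca²⁺ (Z=20), Cl⁻ (Z=17), P³⁻ (Z=15). The strongest nuclear pull (V⁵⁺) gives the smallest ion.
Relative to Cl⁻, the ions that are larger are P³⁻. So 1 is larger.

1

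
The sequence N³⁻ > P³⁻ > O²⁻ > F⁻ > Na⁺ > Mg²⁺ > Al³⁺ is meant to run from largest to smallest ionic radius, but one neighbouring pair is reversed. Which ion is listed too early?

N³⁻

Scanning neighbour by neighbour, only N³⁻/P³⁻ violates a trend: same group and charge — period 2 sits above period 3, so N³⁻ is smaller. That makes N³⁻ the one sitting a position early relative to where it belongs.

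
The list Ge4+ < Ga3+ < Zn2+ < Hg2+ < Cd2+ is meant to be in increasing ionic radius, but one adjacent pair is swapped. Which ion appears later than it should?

Compare adjacent ions: same group and charge — period 5 sits above period 6, so Cd2+ is smaller — yet in this increasing list Hg2+ sits before Cd2+. Nothing else is reversed, so Cd2+ should move one place to the left.

Cd2+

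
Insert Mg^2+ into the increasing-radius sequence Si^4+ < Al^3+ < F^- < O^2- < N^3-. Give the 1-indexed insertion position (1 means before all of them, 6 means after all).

All of these have 10 electrons (isoelectronic). With the same electron cloud, the ion with the most protons pulls it in tightest. Nuclear charges: Si^4+ (Z=14), Al^3+ (Z=13), Mg^2+ (Z=12), F^- (Z=9), O^2- (Z=8), N^3- (Z=7). Highest Z is smallest.
The complete sequence is Si^4+ < Al^3+ < Mg^2+ < F^- < O^2- < N^3-. Mg^2+ sits at position 3.

3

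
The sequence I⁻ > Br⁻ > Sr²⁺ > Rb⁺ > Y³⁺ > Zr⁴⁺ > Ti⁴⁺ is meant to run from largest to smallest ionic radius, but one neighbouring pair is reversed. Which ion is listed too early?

Sr²⁺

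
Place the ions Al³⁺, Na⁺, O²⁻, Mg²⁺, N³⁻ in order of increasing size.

These species are isoelectronic with 10 electrons. The only difference is the number of protons: Al³⁺ (Z=13), Mg²⁺ (Z=12), Na⁺ (Z=11), O²⁻ (Z=8), N³⁻ (Z=7). The strongest nuclear pull (Al³⁺) gives the smallest ion.

Al³⁺ < Mg²⁺ < Na⁺ < O²⁻ < N³⁻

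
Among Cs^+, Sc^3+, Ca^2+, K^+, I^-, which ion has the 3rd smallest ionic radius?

K^+

Sc^3+ (Z=21, 18 e⁻), Ca^2+ (Z=20, 18 e⁻), K^+ (Z=19, 18 e⁻), Cs^+ (Z=55, 54 e⁻), I^- (Z=53, 54 e⁻). Sc^3+ < Ca^2+ (isoelectronic, higher Z=21 is smaller); Ca^2+ < K^+ (isoelectronic, higher Z=20 is smaller); K^+ < Cs^+ (same group, 2 shells fewer); Cs^+ < I^- (isoelectronic, higher Z=55 is smaller).
Full ascending order: Sc^3+ < Ca^2+ < K^+ < Cs^+ < I^-. Counting from the smallest, position 3 is K^+.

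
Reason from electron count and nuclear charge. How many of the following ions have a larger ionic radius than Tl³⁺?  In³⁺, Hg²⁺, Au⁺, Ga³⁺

2

First list Z and electron count for each: Ga³⁺ has 28 e⁻ (Z=31), In³⁺ has 46 e⁻ (Z=49), Tl³⁺ has 78 e⁻ (Z=81), Hg²⁺ has 78 e⁻ (Z=80), Au⁺ has 78 e⁻ (Z=79). Ga³⁺ < In³⁺ (same group, 1 shell fewer); In³⁺ < Tl³⁺ (same group, period 5 vs 6); Tl³⁺ < Hg²⁺ (both 78 e⁻, Z=81>80); Hg²⁺ < Au⁺ (both 78 e⁻, Z=80>79).
Ordering all of them (including Tl³⁺) by radius gives Ga³⁺ < In³⁺ < Tl³⁺ < Hg²⁺ < Au⁺. That's 2.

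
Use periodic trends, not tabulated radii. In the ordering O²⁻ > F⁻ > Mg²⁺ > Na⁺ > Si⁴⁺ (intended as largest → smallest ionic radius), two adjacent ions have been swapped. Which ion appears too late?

Na⁺

Scanning neighbour by neighbour, only Mg²⁺/Na⁺ violates a trend: both have 10 electrons but Z(Mg)=12 > Z(Na)=11, so Mg²⁺ should be the smaller of the two. That makes Na⁺ the one sitting a position late relative to where it belongs.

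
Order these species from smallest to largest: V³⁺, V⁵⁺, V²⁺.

These are all V ions. Removing more electrons (higher positive charge) pulls the remaining electrons in closer, so V⁵⁺ is smallest and V²⁺ is largest.

V⁵⁺ < V³⁺ < V²⁺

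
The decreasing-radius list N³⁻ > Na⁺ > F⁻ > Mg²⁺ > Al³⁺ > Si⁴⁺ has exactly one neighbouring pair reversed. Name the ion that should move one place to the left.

Check each adjacent pair. Na⁺ and F⁻ are reversed: they are isoelectronic (10 e⁻) and Na has more protons than F (11 vs 9), making Na⁺ smaller. No other neighbouring pair contradicts the periodic trends, so F⁻ is the ion listed too late.

F⁻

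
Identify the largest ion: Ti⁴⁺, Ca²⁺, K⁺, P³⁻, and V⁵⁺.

Each ion has 18 electrons. The ranking follows nuclear charge in reverse — greater Z gives a smaller radius. V⁵⁺ (Z=23), Ti⁴⁺ (Z=22), Ca²⁺ (Z=20), K⁺ (Z=19), P³⁻ (Z=15).

P³⁻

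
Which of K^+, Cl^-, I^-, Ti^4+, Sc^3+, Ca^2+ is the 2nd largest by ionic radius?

Cl^-

Tabulating Z and e⁻: Ti^4+ has 18 e⁻ (Z=22), Sc^3+ has 18 e⁻ (Z=21), Ca^2+ has 18 e⁻ (Z=20), K^+ has 18 e⁻ (Z=19), Cl^- has 18 e⁻ (Z=17), I^- has 54 e⁻ (Z=53). Ti^4+ < Sc^3+ (isoelectronic, higher Z=22 is smaller); Sc^3+ < Ca^2+ (both 18 e⁻, Z=21>20); Ca^2+ < K^+ (both 18 e⁻, Z=20>19); K^+ < Cl^- (both 18 e⁻, Z=19>17); Cl^- < I^- (same group, 2 shells fewer).
That gives Ti^4+ < Sc^3+ < Ca^2+ < K^+ < Cl^- < I^-. From the largest end, number 2 is Cl^-.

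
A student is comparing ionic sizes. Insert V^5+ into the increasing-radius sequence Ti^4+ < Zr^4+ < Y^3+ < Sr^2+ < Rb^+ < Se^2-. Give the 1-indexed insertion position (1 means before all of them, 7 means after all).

1

Electron counts and nuclear charges: V^5+ (Z=23, 18 e⁻), Ti^4+ (Z=22, 18 e⁻), Zr^4+ (Z=40, 36 e⁻), Y^3+ (Z=39, 36 e⁻), Sr^2+ (Z=38, 36 e⁻), Rb^+ (Z=37, 36 e⁻), Se^2- (Z=34, 36 e⁻). V^5+ < Ti^4+ (isoelectronic, higher Z=23 is smaller); Ti^4+ < Zr^4+ (same group, 1 shell fewer); Zr^4+ < Y^3+ (both 36 e⁻, Z=40>39); Y^3+ < Sr^2+ (isoelectronic, higher Z=39 is smaller); Sr^2+ < Rb^+ (isoelectronic, higher Z=38 is smaller); Rb^+ < Se^2- (isoelectronic, higher Z=37 is smaller).
With V^5+ included the full order is V^5+ < Ti^4+ < Zr^4+ < Y^3+ < Sr^2+ < Rb^+ < Se^2-, so it takes position 1.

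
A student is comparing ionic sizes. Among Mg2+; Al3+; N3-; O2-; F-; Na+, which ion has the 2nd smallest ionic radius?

Mg2+

Each ion has 10 electrons. The ranking follows nuclear charge in reverse — greater Z gives a smaller radius. Al3+ (Z=13), Mg2+ (Z=12), Na+ (Z=11), F- (Z=9), O2- (Z=8), N3- (Z=7).
So the order is Al3+ < Mg2+ < Na+ < F- < O2- < N3-; the 2nd-smallest ion is Mg2+.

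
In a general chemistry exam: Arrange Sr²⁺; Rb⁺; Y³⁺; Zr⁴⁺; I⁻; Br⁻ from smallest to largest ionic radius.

Electron counts and nuclear charges: Zr⁴⁺ has 36 e⁻ (Z=40), Y³⁺ has 36 e⁻ (Z=39), Sr²⁺ has 36 e⁻ (Z=38), Rb⁺ has 36 e⁻ (Z=37), Br⁻ has 36 e⁻ (Z=35), I⁻ has 54 e⁻ (Z=53). Zr⁴⁺ < Y³⁺ (both 36 e⁻, Z=40>39); Y³⁺ < Sr²⁺ (both 36 e⁻, Z=39>38); Sr²⁺ < Rb⁺ (both 36 e⁻, Z=38>37); Rb⁺ < Br⁻ (isoelectronic, higher Z=37 is smaller); Br⁻ < I⁻ (same group, period 4 vs 5).

Zr⁴⁺ < Y³⁺ < Sr²⁺ < Rb⁺ < Br⁻ < I⁻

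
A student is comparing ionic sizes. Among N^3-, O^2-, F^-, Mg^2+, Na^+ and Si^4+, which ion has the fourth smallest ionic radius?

F^-

All of these have 10 electrons (isoelectronic). With the same electron cloud, the ion with the most protons pulls it in tightest. Nuclear charges: Si^4+ (Z=14), Mg^2+ (Z=12), Na^+ (Z=11), F^- (Z=9), O^2- (Z=8), N^3- (Z=7). Highest Z is smallest.
Ordering: Si^4+ < Mg^2+ < Na^+ < F^- < O^2- < N^3-. The fourth smallest is F^-.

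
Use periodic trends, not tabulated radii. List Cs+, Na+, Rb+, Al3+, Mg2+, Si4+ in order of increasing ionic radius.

Si4+ < Al3+ < Mg2+ < Na+ < Rb+ < Cs+

Tabulating Z and e⁻: Si4+ has 10 e⁻ (Z=14), Al3+ has 10 e⁻ (Z=13), Mg2+ has 10 e⁻ (Z=12), Na+ has 10 e⁻ (Z=11), Rb+ has 36 e⁻ (Z=37), Cs+ has 54 e⁻ (Z=55). Si4+ < Al3+ (both 10 e⁻, Z=14>13); Al3+ < Mg2+ (both 10 e⁻, Z=13>12); Mg2+ < Na+ (isoelectronic, higher Z=12 is smaller); Na+ < Rb+ (same group, 2 shells fewer); Rb+ < Cs+ (same group, 1 shell fewer).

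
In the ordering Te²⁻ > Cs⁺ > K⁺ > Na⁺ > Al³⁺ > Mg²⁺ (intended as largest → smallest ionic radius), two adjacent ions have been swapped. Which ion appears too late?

Mg²⁺

Compare adjacent ions: they are isoelectronic (10 e⁻) and Al has more protons than Mg (13 vs 12), making Al³⁺ smaller — yet in this decreasing list Al³⁺ sits before Mg²⁺. Nothing else is reversed, so Mg²⁺ should move one place to the left.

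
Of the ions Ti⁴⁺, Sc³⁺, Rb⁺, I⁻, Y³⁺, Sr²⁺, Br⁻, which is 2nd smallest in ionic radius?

Sc³⁺

Tabulating Z and e⁻: Ti⁴⁺: 18 e⁻, Z=22, Sc³⁺: 18 e⁻, Z=21, Y³⁺: 36 e⁻, Z=39, Sr²⁺: 36 e⁻, Z=38, Rb⁺: 36 e⁻, Z=37, Br⁻: 36 e⁻, Z=35, I⁻: 54 e⁻, Z=53. Ti⁴⁺ < Sc³⁺ (both 18 e⁻, Z=22>21); Sc³⁺ < Y³⁺ (same group, 1 shell fewer); Y³⁺ < Sr²⁺ (both 36 e⁻, Z=39>38); Sr²⁺ < Rb⁺ (both 36 e⁻, Z=38>37); Rb⁺ < Br⁻ (isoelectronic, higher Z=37 is smaller); Br⁻ < I⁻ (same group, period 4 vs 5).
That gives Ti⁴⁺ < Sc³⁺ < Y³⁺ < Sr²⁺ < Rb⁺ < Br⁻ < I⁻. From the smallest end, number 2 is Sc³⁺.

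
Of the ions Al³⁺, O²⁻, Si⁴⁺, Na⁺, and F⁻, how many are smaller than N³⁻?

All of these have 10 electrons (isoelectronic). With the same electron cloud, the ion with the most protons pulls it in tightest. Nuclear charges: Si⁴⁺ (Z=14), Al³⁺ (Z=13), Na⁺ (Z=11), F⁻ (Z=9), O²⁻ (Z=8), N³⁻ (Z=7). Highest Z is smallest.
Overall: Si⁴⁺ < Al³⁺ < Na⁺ < F⁻ < O²⁻ < N³⁻. N³⁻ has 5 below it and 0 above. So 5 are smaller.

5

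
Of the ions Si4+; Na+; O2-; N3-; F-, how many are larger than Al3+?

4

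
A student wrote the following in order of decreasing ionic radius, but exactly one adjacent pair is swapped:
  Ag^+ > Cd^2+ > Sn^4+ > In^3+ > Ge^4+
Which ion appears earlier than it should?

Sn^4+

The pair Sn^4+, In^3+ is the wrong way round — both have 46 electrons but Z(Sn)=50 > Z(In)=49, so Sn^4+ should be the smaller of the two. All other adjacent pairs agree with periodic trends, so Sn^4+ is the misplaced ion.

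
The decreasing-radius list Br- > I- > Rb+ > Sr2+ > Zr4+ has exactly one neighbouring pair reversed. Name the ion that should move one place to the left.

Compare adjacent ions: Br- and I- are in one column with the same charge; the lighter period-4 ion has one fewer shell and is smaller — yet in this decreasing list Br- sits before I-. Nothing else is reversed, so I- should move one place to the left.

I-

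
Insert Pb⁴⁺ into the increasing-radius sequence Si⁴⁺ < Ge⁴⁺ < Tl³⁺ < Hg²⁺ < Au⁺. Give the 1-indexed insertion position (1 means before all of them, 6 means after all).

3

Work out protons and electrons: Si⁴⁺: 10 e⁻, Z=14, Ge⁴⁺: 28 e⁻, Z=32, Pb⁴⁺: 78 e⁻, Z=82, Tl³⁺: 78 e⁻, Z=81, Hg²⁺: 78 e⁻, Z=80, Au⁺: 78 e⁻, Z=79. Si⁴⁺ < Ge⁴⁺ (same group, period 3 vs 4); Ge⁴⁺ < Pb⁴⁺ (same group, 2 shells fewer); Pb⁴⁺ < Tl³⁺ (isoelectronic, higher Z=82 is smaller); Tl³⁺ < Hg²⁺ (both 78 e⁻, Z=81>80); Hg²⁺ < Au⁺ (both 78 e⁻, Z=80>79).
With Pb⁴⁺ included the full order is Si⁴⁺ < Ge⁴⁺ < Pb⁴⁺ < Tl³⁺ < Hg²⁺ < Au⁺, so it takes position 3.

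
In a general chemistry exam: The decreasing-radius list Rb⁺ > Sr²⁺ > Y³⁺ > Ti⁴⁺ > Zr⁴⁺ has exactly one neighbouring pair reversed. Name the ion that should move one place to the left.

Scanning neighbour by neighbour, only Ti⁴⁺/Zr⁴⁺ violates a trend: same group and charge — period 4 sits above period 5, so Ti⁴⁺ is smaller. That makes Zr⁴⁺ the one sitting a position late relative to where it belongs.

Zr⁴⁺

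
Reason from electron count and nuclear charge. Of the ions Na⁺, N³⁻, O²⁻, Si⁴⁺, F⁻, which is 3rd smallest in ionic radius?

These species are isoelectronic with 10 electrons. The only difference is the number of protons: Si⁴⁺ (Z=14), Na⁺ (Z=11), F⁻ (Z=9), O²⁻ (Z=8), N³⁻ (Z=7). The strongest nuclear pull (Si⁴⁺) gives the smallest ion.
So the order is Si⁴⁺ < Na⁺ < F⁻ < O²⁻ < N³⁻; the 3rd-smallest ion is F⁻.

F⁻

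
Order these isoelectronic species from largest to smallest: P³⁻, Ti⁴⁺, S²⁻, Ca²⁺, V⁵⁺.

P³⁻ > S²⁻ > Ca²⁺ > Ti⁴⁺ > V⁵⁺

All of these have 18 electrons (isoelectronic). With the same electron cloud, the ion with the most protons pulls it in tightest. Nuclear charges: V⁵⁺ (Z=23), Ti⁴⁺ (Z=22), Ca²⁺ (Z=20), S²⁻ (Z=16), P³⁻ (Z=15). Highest Z is smallest.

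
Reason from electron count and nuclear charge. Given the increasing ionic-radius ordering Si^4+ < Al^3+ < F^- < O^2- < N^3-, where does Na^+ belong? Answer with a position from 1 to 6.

3

Each ion has 10 electrons. The ranking follows nuclear charge in reverse — greater Z gives a smaller radius. Si^4+ (Z=14), Al^3+ (Z=13), Na^+ (Z=11), F^- (Z=9), O^2- (Z=8), N^3- (Z=7).
With Na^+ included the full order is Si^4+ < Al^3+ < Na^+ < F^- < O^2- < N^3-, so it takes position 3.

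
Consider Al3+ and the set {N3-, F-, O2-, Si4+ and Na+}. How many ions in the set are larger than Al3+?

Each ion has 10 electrons. The ranking follows nuclear charge in reverse — greater Z gives a smaller radius. Si4+ (Z=14), Al3+ (Z=13), Na+ (Z=11), F- (Z=9), O2- (Z=8), N3- (Z=7).
Relative to Al3+, the ions that are larger are Na+, F-, O2-, N3-. Count: 4.

4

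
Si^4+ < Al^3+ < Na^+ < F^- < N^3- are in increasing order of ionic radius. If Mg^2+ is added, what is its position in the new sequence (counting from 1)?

3

Each ion has 10 electrons. The ranking follows nuclear charge in reverse — greater Z gives a smaller radius. Si^4+ (Z=14), Al^3+ (Z=13), Mg^2+ (Z=12), Na^+ (Z=11), F^- (Z=9), N^3- (Z=7).
The complete sequence is Si^4+ < Al^3+ < Mg^2+ < Na^+ < F^- < N^3-. Mg^2+ sits at position 3.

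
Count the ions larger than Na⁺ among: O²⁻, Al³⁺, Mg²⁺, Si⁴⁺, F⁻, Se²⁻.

3

Si⁴⁺: 10 e⁻, Z=14, Al³⁺: 10 e⁻, Z=13, Mg²⁺: 10 e⁻, Z=12, Na⁺: 10 e⁻, Z=11, F⁻: 10 e⁻, Z=9, O²⁻: 10 e⁻, Z=8, Se²⁻: 36 e⁻, Z=34. Si⁴⁺ < Al³⁺ (both 10 e⁻, Z=14>13); Al³⁺ < Mg²⁺ (isoelectronic, higher Z=13 is smaller); Mg²⁺ < Na⁺ (both 10 e⁻, Z=12>11); Na⁺ < F⁻ (isoelectronic, higher Z=11 is smaller); F⁻ < O²⁻ (isoelectronic, higher Z=9 is smaller); O²⁻ < Se²⁻ (same group, period 2 vs 4).
Ordering all of them (including Na⁺) by radius gives Si⁴⁺ < Al³⁺ < Mg²⁺ < Na⁺ < F⁻ < O²⁻ < Se²⁻. That's 3.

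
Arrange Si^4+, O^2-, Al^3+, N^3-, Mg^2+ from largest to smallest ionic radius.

All of these have 10 electrons (isoelectronic). With the same electron cloud, the ion with the most protons pulls it in tightest. Nuclear charges: Si^4+ (Z=14), Al^3+ (Z=13), Mg^2+ (Z=12), O^2- (Z=8), N^3- (Z=7). Highest Z is smallest.

N^3- > O^2- > Mg^2+ > Al^3+ > Si^4+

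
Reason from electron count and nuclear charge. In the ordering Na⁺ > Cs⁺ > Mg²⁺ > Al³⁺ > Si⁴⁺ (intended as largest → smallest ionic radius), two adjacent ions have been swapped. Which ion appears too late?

Cs⁺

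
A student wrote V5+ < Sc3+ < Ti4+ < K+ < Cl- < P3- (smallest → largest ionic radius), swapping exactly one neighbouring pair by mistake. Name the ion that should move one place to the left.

Ti4+

Scanning neighbour by neighbour, only Sc3+/Ti4+ violates a trend: both have 18 electrons but Z(Ti)=22 > Z(Sc)=21, so Ti4+ should be the smaller of the two. That makes Ti4+ the one sitting a position late relative to where it belongs.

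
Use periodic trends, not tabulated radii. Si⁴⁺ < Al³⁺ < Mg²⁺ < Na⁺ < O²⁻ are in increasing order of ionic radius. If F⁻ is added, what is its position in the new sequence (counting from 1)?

All of these have 10 electrons (isoelectronic). With the same electron cloud, the ion with the most protons pulls it in tightest. Nuclear charges: Si⁴⁺ (Z=14), Al³⁺ (Z=13), Mg²⁺ (Z=12), Na⁺ (Z=11), F⁻ (Z=9), O²⁻ (Z=8). Highest Z is smallest.
Putting F⁻ in gives Si⁴⁺ < Al³⁺ < Mg²⁺ < Na⁺ < F⁻ < O²⁻; it lands at slot 5.

5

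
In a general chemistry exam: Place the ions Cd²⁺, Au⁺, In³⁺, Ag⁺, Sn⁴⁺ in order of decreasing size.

Tabulating Z and e⁻: Sn⁴⁺: 46 e⁻, Z=50, In³⁺: 46 e⁻, Z=49, Cd²⁺: 46 e⁻, Z=48, Ag⁺: 46 e⁻, Z=47, Au⁺: 78 e⁻, Z=79. Sn⁴⁺ < In³⁺ (both 46 e⁻, Z=50>49); In³⁺ < Cd²⁺ (both 46 e⁻, Z=49>48); Cd²⁺ < Ag⁺ (both 46 e⁻, Z=48>47); Ag⁺ < Au⁺ (same group, period 5 vs 6).

Au⁺ > Ag⁺ > Cd²⁺ > In³⁺ > Sn⁴⁺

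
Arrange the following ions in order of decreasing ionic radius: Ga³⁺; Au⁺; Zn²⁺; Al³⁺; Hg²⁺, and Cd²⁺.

Al³⁺ (Z=13, 10 e⁻), Ga³⁺ (Z=31, 28 e⁻), Zn²⁺ (Z=30, 28 e⁻), Cd²⁺ (Z=48, 46 e⁻), Hg²⁺ (Z=80, 78 e⁻), Au⁺ (Z=79, 78 e⁻). Al³⁺ < Ga³⁺ (same group, 1 shell fewer); Ga³⁺ < Zn²⁺ (isoelectronic, higher Z=31 is smaller); Zn²⁺ < Cd²⁺ (same group, period 4 vs 5); Cd²⁺ < Hg²⁺ (same group, 1 shell fewer); Hg²⁺ < Au⁺ (both 78 e⁻, Z=80>79).

Au⁺ > Hg²⁺ > Cd²⁺ > Zn²⁺ > Ga³⁺ > Al³⁺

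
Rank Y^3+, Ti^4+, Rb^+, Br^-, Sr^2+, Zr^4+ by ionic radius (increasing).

Ti^4+ < Zr^4+ < Y^3+ < Sr^2+ < Rb^+ < Br^-

Ti^4+ has 18 e⁻ (Z=22), Zr^4+ has 36 e⁻ (Z=40), Y^3+ has 36 e⁻ (Z=39), Sr^2+ has 36 e⁻ (Z=38), Rb^+ has 36 e⁻ (Z=37), Br^- has 36 e⁻ (Z=35). Ti^4+ < Zr^4+ (same group, period 4 vs 5); Zr^4+ < Y^3+ (both 36 e⁻, Z=40>39); Y^3+ < Sr^2+ (isoelectronic, higher Z=39 is smaller); Sr^2+ < Rb^+ (isoelectronic, higher Z=38 is smaller); Rb^+ < Br^- (both 36 e⁻, Z=37>35).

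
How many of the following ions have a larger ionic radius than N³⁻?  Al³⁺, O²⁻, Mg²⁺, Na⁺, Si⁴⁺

0

These species are isoelectronic with 10 electrons. The only difference is the number of protons: Si⁴⁺ (Z=14), Al³⁺ (Z=13), Mg²⁺ (Z=12), Na⁺ (Z=11), O²⁻ (Z=8), N³⁻ (Z=7). The strongest nuclear pull (Si⁴⁺) gives the smallest ion.
Ordering all of them (including N³⁻) by radius gives Si⁴⁺ < Al³⁺ < Mg²⁺ < Na⁺ < O²⁻ < N³⁻. That's 0.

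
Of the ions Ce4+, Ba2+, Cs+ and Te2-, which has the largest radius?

These species are isoelectronic with 54 electrons. The only difference is the number of protons: Ce4+ (Z=58), Ba2+ (Z=56), Cs+ (Z=55), Te2- (Z=52). The strongest nuclear pull (Ce4+) gives the smallest ion.

Te2-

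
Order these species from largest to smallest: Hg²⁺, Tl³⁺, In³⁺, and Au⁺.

In³⁺ has 46 e⁻ (Z=49), Tl³⁺ has 78 e⁻ (Z=81), Hg²⁺ has 78 e⁻ (Z=80), Au⁺ has 78 e⁻ (Z=79). In³⁺ < Tl³⁺ (same group, 1 shell fewer); Tl³⁺ < Hg²⁺ (isoelectronic, higher Z=81 is smaller); Hg²⁺ < Au⁺ (isoelectronic, higher Z=80 is smaller).

Au⁺ > Hg²⁺ > Tl³⁺ > In³⁺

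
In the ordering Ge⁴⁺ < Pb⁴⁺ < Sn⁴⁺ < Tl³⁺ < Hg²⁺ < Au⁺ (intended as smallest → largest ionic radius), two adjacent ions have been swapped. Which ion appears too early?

Pb⁴⁺

The pair Pb⁴⁺, Sn⁴⁺ is the wrong way round — both in group 14 with the same charge; Sn⁴⁺ (period 5) has the smaller radius. All other adjacent pairs agree with periodic trends, so Pb⁴⁺ is the misplaced ion.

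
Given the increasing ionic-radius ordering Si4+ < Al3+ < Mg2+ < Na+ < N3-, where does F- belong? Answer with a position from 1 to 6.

All of these have 10 electrons (isoelectronic). With the same electron cloud, the ion with the most protons pulls it in tightest. Nuclear charges: Si4+ (Z=14), Al3+ (Z=13), Mg2+ (Z=12), Na+ (Z=11), F- (Z=9), N3- (Z=7). Highest Z is smallest.
Putting F- in gives Si4+ < Al3+ < Mg2+ < Na+ < F- < N3-; it lands at slot 5.

5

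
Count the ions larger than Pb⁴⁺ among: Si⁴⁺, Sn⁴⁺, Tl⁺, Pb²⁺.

Electron counts and nuclear charges: Si⁴⁺: 10 e⁻, Z=14, Sn⁴⁺: 46 e⁻, Z=50, Pb⁴⁺: 78 e⁻, Z=82, Pb²⁺: 80 e⁻, Z=82, Tl⁺: 80 e⁻, Z=81. Si⁴⁺ < Sn⁴⁺ (same group, 2 shells fewer); Sn⁴⁺ < Pb⁴⁺ (same group, 1 shell fewer); Pb⁴⁺ < Pb²⁺ (same element, +4 vs +2); Pb²⁺ < Tl⁺ (isoelectronic, higher Z=82 is smaller).
Overall: Si⁴⁺ < Sn⁴⁺ < Pb⁴⁺ < Pb²⁺ < Tl⁺. Pb⁴⁺ has 2 below it and 2 above. So 2 are larger.

2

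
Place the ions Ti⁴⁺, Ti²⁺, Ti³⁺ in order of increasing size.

Ti⁴⁺ < Ti³⁺ < Ti²⁺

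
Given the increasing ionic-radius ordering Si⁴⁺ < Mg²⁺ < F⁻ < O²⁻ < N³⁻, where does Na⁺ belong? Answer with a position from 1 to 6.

All of these have 10 electrons (isoelectronic). With the same electron cloud, the ion with the most protons pulls it in tightest. Nuclear charges: Si⁴⁺ (Z=14), Mg²⁺ (Z=12), Na⁺ (Z=11), F⁻ (Z=9), O²⁻ (Z=8), N³⁻ (Z=7). Highest Z is smallest.
Merged order: Si⁴⁺ < Mg²⁺ < Na⁺ < F⁻ < O²⁻ < N³⁻ — Na⁺ is number 3.

3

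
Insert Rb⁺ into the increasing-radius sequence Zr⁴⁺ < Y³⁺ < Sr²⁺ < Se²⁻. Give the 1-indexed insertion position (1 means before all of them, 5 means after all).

All of these have 36 electrons (isoelectronic). With the same electron cloud, the ion with the most protons pulls it in tightest. Nuclear charges: Zr⁴⁺ (Z=40), Y³⁺ (Z=39), Sr²⁺ (Z=38), Rb⁺ (Z=37), Se²⁻ (Z=34). Highest Z is smallest.
The complete sequence is Zr⁴⁺ < Y³⁺ < Sr²⁺ < Rb⁺ < Se²⁻. Rb⁺ sits at position 4.

4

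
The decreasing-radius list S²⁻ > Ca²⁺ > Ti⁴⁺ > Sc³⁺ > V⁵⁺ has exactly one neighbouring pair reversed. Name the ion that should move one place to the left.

Sc³⁺

Compare adjacent ions: Ti⁴⁺ and Sc³⁺ share 18 electrons; the higher nuclear charge on Ti (Z=22) contracts it more, so Ti⁴⁺ < Sc³⁺ — yet in this decreasing list Ti⁴⁺ sits before Sc³⁺. Nothing else is reversed, so Sc³⁺ should move one place to the left.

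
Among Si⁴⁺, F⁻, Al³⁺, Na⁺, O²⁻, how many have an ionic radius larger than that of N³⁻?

0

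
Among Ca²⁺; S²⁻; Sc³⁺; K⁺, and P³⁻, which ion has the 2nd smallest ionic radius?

These species are isoelectronic with 18 electrons. The only difference is the number of protons: Sc³⁺ (Z=21), Ca²⁺ (Z=20), K⁺ (Z=19), S²⁻ (Z=16), P³⁻ (Z=15). The strongest nuclear pull (Sc³⁺) gives the smallest ion.
Ordering: Sc³⁺ < Ca²⁺ < K⁺ < S²⁻ < P³⁻. The 2nd smallest is Ca²⁺.

Ca²⁺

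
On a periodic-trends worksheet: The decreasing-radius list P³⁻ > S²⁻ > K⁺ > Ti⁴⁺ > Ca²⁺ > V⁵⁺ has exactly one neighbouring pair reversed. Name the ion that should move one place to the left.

Ca²⁺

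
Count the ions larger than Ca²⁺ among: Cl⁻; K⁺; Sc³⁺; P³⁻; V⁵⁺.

All of these have 18 electrons (isoelectronic). With the same electron cloud, the ion with the most protons pulls it in tightest. Nuclear charges: V⁵⁺ (Z=23), Sc³⁺ (Z=21), Ca²⁺ (Z=20), K⁺ (Z=19), Cl⁻ (Z=17), P³⁻ (Z=15). Highest Z is smallest.
Ordering all of them (including Ca²⁺) by radius gives V⁵⁺ < Sc³⁺ < Ca²⁺ < K⁺ < Cl⁻ < P³⁻. So 3 are larger.

3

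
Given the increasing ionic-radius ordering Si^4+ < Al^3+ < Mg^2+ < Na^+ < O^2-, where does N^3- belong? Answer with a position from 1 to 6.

6

Each ion has 10 electrons. The ranking follows nuclear charge in reverse — greater Z gives a smaller radius. Si^4+ (Z=14), Al^3+ (Z=13), Mg^2+ (Z=12), Na^+ (Z=11), O^2- (Z=8), N^3- (Z=7).
The complete sequence is Si^4+ < Al^3+ < Mg^2+ < Na^+ < O^2- < N^3-. N^3- sits at position 6.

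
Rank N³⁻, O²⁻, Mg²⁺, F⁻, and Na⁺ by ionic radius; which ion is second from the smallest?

Na⁺

Isoelectronic series (10 e⁻ each). Size is set by nuclear charge: more protons means a smaller ion. Mg²⁺ (Z=12), Na⁺ (Z=11), F⁻ (Z=9), O²⁻ (Z=8), N³⁻ (Z=7).
Ordering: Mg²⁺ < Na⁺ < F⁻ < O²⁻ < N³⁻. The second smallest is Na⁺.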